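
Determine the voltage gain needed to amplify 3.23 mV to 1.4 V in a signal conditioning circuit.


Gain = Vout / Vin (converting to same units).
G = 1.4 V / 3.23 mV
G = 1400.0 mV / 3.23 mV
G = 433.44

433.44


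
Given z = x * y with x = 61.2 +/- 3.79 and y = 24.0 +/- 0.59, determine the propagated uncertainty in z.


For a product z = x*y, the relative uncertainty is:
uz/z = sqrt((ux/x)^2 + (uy/y)^2)
Relative uncertainties: ux/x = 3.79/61.2 = 0.061928
uy/y = 0.59/24.0 = 0.024583
z = 61.2 * 24.0 = 1468.8
uz = 1468.8 * sqrt(0.061928^2 + 0.024583^2) = 97.865

97.865


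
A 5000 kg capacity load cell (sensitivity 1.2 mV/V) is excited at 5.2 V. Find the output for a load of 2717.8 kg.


Vout = rated_output * Vex * (load / capacity).
Vout = 1.2 * 5.2 * (2717.8 / 5000)
Vout = 1.2 * 5.2 * 0.54356
Vout = 3.392 mV

3.392 mV


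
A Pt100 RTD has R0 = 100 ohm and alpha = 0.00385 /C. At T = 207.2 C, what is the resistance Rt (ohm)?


The RTD equation: Rt = R0 * (1 + alpha * T).
Rt = 100 * (1 + 0.00385 * 207.2)
Rt = 100 * (1 + 0.79772)
Rt = 100 * 1.79772
Rt = 179.772 ohm

179.772 ohm


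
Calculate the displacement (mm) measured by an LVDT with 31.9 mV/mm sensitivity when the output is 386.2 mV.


Displacement = Vout / sensitivity.
d = 386.2 / 31.9
d = 12.107 mm

12.107 mm


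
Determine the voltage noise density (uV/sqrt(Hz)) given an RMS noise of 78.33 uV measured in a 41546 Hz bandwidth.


Noise spectral density = Vrms / sqrt(BW).
NSD = 78.33 / sqrt(41546)
NSD = 78.33 / 203.8284
NSD = 0.3843 uV/sqrt(Hz)

0.3843 uV/sqrt(Hz)


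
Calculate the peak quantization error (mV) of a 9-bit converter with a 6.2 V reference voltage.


The maximum quantization error is +/- LSB/2.
LSB = Vref / 2^n = 6.2 / 512 = 0.01210938 V
Max error = LSB / 2 = 0.01210938 / 2 = 0.00605469 V
Max error = 6.0547 mV

6.0547 mV


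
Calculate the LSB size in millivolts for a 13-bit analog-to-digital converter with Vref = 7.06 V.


The resolution (LSB) of an ADC is Vref / 2^n.
LSB = 7.06 / 2^13
LSB = 7.06 / 8192
LSB = 0.00086182 V = 0.86181641 mV

0.86181641 mV


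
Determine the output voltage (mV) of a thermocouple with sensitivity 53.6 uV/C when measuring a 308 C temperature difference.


The thermocouple output V = sensitivity * dT.
V = 53.6 uV/C * 308 C
V = 16508.8 uV
V = 16.509 mV

16.509 mV


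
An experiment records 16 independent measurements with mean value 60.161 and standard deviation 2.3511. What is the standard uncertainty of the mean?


The standard uncertainty for Type A evaluation is u = s / sqrt(n).
u = 2.3511 / sqrt(16)
u = 2.3511 / 4.0
u = 0.5878

0.5878


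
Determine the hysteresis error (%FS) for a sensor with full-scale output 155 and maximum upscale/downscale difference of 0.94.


Hysteresis = (max difference / full scale) * 100%.
H = (0.94 / 155) * 100
H = 0.606 %FS

0.606 %FS


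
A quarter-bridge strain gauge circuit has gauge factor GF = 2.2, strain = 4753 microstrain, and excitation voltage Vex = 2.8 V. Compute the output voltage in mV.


Quarter bridge output: Vout = (GF * epsilon * Vex) / 4.
Vout = (2.2 * 4753e-6 * 2.8) / 4
Vout = 0.02927848 / 4 V
Vout = 0.00731962 V = 7.3196 mV

7.3196 mV


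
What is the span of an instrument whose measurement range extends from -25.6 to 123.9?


Span = upper range - lower range.
Span = 123.9 - (-25.6)
Span = 149.5

149.5


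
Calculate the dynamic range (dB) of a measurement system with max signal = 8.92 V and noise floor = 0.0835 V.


Dynamic range = 20 * log10(Vmax / Vnoise).
DR = 20 * log10(8.92 / 0.0835)
DR = 20 * log10(106.83)
DR = 40.57 dB

40.57 dB


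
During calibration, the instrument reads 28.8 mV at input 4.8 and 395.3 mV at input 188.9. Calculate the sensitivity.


Sensitivity = (y2 - y1) / (x2 - x1).
S = (395.3 - 28.8) / (188.9 - 4.8)
S = 366.5 / 184.1
S = 1.9908 mV/unit

1.9908 mV/unit


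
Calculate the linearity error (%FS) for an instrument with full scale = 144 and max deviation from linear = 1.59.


Linearity error = (max deviation / full scale) * 100%.
Linearity = (1.59 / 144) * 100
Linearity = 1.104 %FS

1.104 %FS


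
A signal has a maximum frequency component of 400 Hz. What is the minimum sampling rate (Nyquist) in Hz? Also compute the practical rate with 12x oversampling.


By Nyquist theorem, fs_min = 2 * fmax.
fs_min = 2 * 400 = 800 Hz
Practical rate = 12 * fs_min = 12 * 800 = 9600 Hz

fs_min = 800 Hz, fs_practical = 9600 Hz


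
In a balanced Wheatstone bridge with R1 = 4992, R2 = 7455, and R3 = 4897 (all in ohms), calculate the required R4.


At balance: R1*R4 = R2*R3, so R4 = R2*R3/R1.
R4 = 7455 * 4897 / 4992
R4 = 36507135 / 4992
R4 = 7313.13 ohm

7313.13 ohm


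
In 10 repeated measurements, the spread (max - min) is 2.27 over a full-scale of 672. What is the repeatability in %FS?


Repeatability = (spread / full scale) * 100%.
R = (2.27 / 672) * 100
R = 0.338 %FS

0.338 %FS


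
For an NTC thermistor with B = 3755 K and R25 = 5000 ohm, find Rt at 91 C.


NTC thermistor equation: Rt = R25 * exp(B * (1/T - 1/T25)).
T in Kelvin: 364.15 K, T25 = 298.15 K
1/T - 1/T25 = 1/364.15 - 1/298.15 = -0.0006079
B * (1/T - 1/T25) = 3755 * -0.0006079 = -2.2826
Rt = 5000 * exp(-2.2826) = 510.1 ohm

510.1 ohm


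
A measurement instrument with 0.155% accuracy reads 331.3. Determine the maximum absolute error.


Absolute error = (accuracy% / 100) * reading.
Error = (0.155 / 100) * 331.3
Error = 0.00155 * 331.3
Error = 0.5135

0.5135


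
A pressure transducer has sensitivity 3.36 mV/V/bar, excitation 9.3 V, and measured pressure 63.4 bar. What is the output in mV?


Output = sensitivity * Vex * P.
Vout = 3.36 * 9.3 * 63.4
Vout = 31.248 * 63.4
Vout = 1981.12 mV

1981.12 mV


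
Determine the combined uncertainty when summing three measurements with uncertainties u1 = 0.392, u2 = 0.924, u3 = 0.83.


For a sum of independent quantities, uc = sqrt(u1^2 + u2^2 + u3^2).
uc = sqrt(0.392^2 + 0.924^2 + 0.83^2)
uc = sqrt(0.153664 + 0.853776 + 0.6889)
uc = 1.3024

1.3024


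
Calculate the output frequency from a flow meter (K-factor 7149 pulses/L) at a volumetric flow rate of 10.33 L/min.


Frequency = K * Q / 60 (converting L/min to L/s).
f = 7149 * 10.33 / 60
f = 73849.17 / 60
f = 1230.82 Hz

1230.82 Hz


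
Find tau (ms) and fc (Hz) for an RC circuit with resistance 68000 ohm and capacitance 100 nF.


Time constant: tau = R * C.
tau = 68000 * 1.00e-07 = 0.0068 s
tau = 6.8 ms
Cutoff frequency: fc = 1 / (2*pi*R*C).
fc = 1 / (2*pi*0.0068) = 23.41 Hz

tau = 6.8 ms, fc = 23.41 Hz


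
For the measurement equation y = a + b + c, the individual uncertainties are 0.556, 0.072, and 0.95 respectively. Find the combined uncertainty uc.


For a sum of independent quantities, uc = sqrt(u1^2 + u2^2 + u3^2).
uc = sqrt(0.556^2 + 0.072^2 + 0.95^2)
uc = sqrt(0.309136 + 0.005184 + 0.9025)
uc = 1.1031

1.1031


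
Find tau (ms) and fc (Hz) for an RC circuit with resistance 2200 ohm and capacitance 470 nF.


Time constant: tau = R * C.
tau = 2200 * 4.70e-07 = 0.001034 s
tau = 1.034 ms
Cutoff frequency: fc = 1 / (2*pi*R*C).
fc = 1 / (2*pi*0.001034) = 153.92 Hz

tau = 1.034 ms, fc = 153.92 Hz


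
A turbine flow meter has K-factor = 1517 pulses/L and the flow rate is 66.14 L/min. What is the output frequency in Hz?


Frequency = K * Q / 60 (converting L/min to L/s).
f = 1517 * 66.14 / 60
f = 100334.38 / 60
f = 1672.24 Hz

1672.24 Hz


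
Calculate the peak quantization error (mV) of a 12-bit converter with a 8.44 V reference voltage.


The maximum quantization error is +/- LSB/2.
LSB = Vref / 2^n = 8.44 / 4096 = 0.00206055 V
Max error = LSB / 2 = 0.00206055 / 2 = 0.00103027 V
Max error = 1.0303 mV

1.0303 mV


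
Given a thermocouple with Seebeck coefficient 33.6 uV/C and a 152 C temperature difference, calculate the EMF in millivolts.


The thermocouple output V = sensitivity * dT.
V = 33.6 uV/C * 152 C
V = 5107.2 uV
V = 5.107 mV

5.107 mV


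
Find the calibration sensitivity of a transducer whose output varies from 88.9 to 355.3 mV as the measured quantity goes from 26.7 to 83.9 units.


Sensitivity = (y2 - y1) / (x2 - x1).
S = (355.3 - 88.9) / (83.9 - 26.7)
S = 266.4 / 57.2
S = 4.6573 mV/unit

4.6573 mV/unit


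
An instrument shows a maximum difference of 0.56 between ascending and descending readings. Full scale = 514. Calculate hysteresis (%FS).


Hysteresis = (max difference / full scale) * 100%.
H = (0.56 / 514) * 100
H = 0.109 %FS

0.109 %FS


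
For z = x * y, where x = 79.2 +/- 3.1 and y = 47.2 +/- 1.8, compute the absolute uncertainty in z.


For a product z = x*y, the relative uncertainty is:
uz/z = sqrt((ux/x)^2 + (uy/y)^2)
Relative uncertainties: ux/x = 3.1/79.2 = 0.039141
uy/y = 1.8/47.2 = 0.038136
z = 79.2 * 47.2 = 3738.2
uz = 3738.2 * sqrt(0.039141^2 + 0.038136^2) = 204.286

204.286


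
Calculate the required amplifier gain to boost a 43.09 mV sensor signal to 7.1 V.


Gain = Vout / Vin (converting to same units).
G = 7.1 V / 43.09 mV
G = 7100.0 mV / 43.09 mV
G = 164.77

164.77


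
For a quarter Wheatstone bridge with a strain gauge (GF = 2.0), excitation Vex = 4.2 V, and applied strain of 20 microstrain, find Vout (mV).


Quarter bridge output: Vout = (GF * epsilon * Vex) / 4.
Vout = (2.0 * 20e-6 * 4.2) / 4
Vout = 0.000168 / 4 V
Vout = 4.2e-05 V = 0.042 mV

0.042 mV


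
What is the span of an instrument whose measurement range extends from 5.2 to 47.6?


Span = upper range - lower range.
Span = 47.6 - (5.2)
Span = 42.4

42.4


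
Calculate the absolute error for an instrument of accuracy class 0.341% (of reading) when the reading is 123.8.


Absolute error = (accuracy% / 100) * reading.
Error = (0.341 / 100) * 123.8
Error = 0.00341 * 123.8
Error = 0.4222

0.4222


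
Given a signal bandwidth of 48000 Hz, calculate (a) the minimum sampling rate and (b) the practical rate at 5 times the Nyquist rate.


By Nyquist theorem, fs_min = 2 * fmax.
fs_min = 2 * 48000 = 96000 Hz
Practical rate = 5 * fs_min = 5 * 96000 = 480000 Hz

fs_min = 96000 Hz, fs_practical = 480000 Hz


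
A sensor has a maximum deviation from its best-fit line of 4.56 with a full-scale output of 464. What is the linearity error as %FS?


Linearity error = (max deviation / full scale) * 100%.
Linearity = (4.56 / 464) * 100
Linearity = 0.983 %FS

0.983 %FS


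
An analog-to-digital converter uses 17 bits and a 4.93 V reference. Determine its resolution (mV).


The resolution (LSB) of an ADC is Vref / 2^n.
LSB = 4.93 / 2^17
LSB = 4.93 / 131072
LSB = 3.761e-05 V = 0.03761292 mV

0.03761292 mV


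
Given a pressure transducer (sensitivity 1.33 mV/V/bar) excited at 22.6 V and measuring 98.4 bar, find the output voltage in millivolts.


Output = sensitivity * Vex * P.
Vout = 1.33 * 22.6 * 98.4
Vout = 30.058 * 98.4
Vout = 2957.71 mV

2957.71 mV


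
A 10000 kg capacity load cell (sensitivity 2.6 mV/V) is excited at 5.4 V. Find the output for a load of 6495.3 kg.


Vout = rated_output * Vex * (load / capacity).
Vout = 2.6 * 5.4 * (6495.3 / 10000)
Vout = 2.6 * 5.4 * 0.64953
Vout = 9.119 mV

9.119 mV


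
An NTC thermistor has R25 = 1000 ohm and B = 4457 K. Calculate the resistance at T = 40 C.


NTC thermistor equation: Rt = R25 * exp(B * (1/T - 1/T25)).
T in Kelvin: 313.15 K, T25 = 298.15 K
1/T - 1/T25 = 1/313.15 - 1/298.15 = -0.00016066
B * (1/T - 1/T25) = 4457 * -0.00016066 = -0.7161
Rt = 1000 * exp(-0.7161) = 488.7 ohm

488.7 ohm


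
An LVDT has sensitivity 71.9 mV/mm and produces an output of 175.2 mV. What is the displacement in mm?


Displacement = Vout / sensitivity.
d = 175.2 / 71.9
d = 2.437 mm

2.437 mm


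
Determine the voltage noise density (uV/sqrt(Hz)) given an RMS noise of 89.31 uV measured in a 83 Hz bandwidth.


Noise spectral density = Vrms / sqrt(BW).
NSD = 89.31 / sqrt(83)
NSD = 89.31 / 9.1104
NSD = 9.803 uV/sqrt(Hz)

9.803 uV/sqrt(Hz)


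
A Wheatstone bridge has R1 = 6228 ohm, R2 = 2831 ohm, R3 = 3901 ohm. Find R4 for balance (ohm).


At balance: R1*R4 = R2*R3, so R4 = R2*R3/R1.
R4 = 2831 * 3901 / 6228
R4 = 11043731 / 6228
R4 = 1773.24 ohm

1773.24 ohm


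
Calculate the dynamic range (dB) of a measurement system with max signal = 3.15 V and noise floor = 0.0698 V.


Dynamic range = 20 * log10(Vmax / Vnoise).
DR = 20 * log10(3.15 / 0.0698)
DR = 20 * log10(45.13)
DR = 33.09 dB

33.09 dB


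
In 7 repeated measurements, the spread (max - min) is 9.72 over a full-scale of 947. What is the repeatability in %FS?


Repeatability = (spread / full scale) * 100%.
R = (9.72 / 947) * 100
R = 1.026 %FS

1.026 %FS


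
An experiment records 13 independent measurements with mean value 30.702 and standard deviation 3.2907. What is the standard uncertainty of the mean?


The standard uncertainty for Type A evaluation is u = s / sqrt(n).
u = 3.2907 / sqrt(13)
u = 3.2907 / 3.6056
u = 0.9127

0.9127


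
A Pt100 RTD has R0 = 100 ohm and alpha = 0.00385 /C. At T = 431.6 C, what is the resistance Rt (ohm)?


The RTD equation: Rt = R0 * (1 + alpha * T).
Rt = 100 * (1 + 0.00385 * 431.6)
Rt = 100 * (1 + 1.66166)
Rt = 100 * 2.66166
Rt = 266.166 ohm

266.166 ohm


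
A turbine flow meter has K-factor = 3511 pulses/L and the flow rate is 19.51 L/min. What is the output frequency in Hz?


Frequency = K * Q / 60 (converting L/min to L/s).
f = 3511 * 19.51 / 60
f = 68499.61 / 60
f = 1141.66 Hz

1141.66 Hz


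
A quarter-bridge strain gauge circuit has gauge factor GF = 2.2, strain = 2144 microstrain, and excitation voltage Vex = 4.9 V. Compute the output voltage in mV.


Quarter bridge output: Vout = (GF * epsilon * Vex) / 4.
Vout = (2.2 * 2144e-6 * 4.9) / 4
Vout = 0.02311232 / 4 V
Vout = 0.00577808 V = 5.7781 mV

5.7781 mV


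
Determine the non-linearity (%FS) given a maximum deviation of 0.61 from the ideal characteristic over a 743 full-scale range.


Linearity error = (max deviation / full scale) * 100%.
Linearity = (0.61 / 743) * 100
Linearity = 0.082 %FS

0.082 %FS


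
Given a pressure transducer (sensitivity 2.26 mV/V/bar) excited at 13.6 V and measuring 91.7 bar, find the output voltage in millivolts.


Output = sensitivity * Vex * P.
Vout = 2.26 * 13.6 * 91.7
Vout = 30.736 * 91.7
Vout = 2818.49 mV

2818.49 mV


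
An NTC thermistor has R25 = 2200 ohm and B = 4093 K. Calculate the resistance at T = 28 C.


NTC thermistor equation: Rt = R25 * exp(B * (1/T - 1/T25)).
T in Kelvin: 301.15 K, T25 = 298.15 K
1/T - 1/T25 = 1/301.15 - 1/298.15 = -3.341e-05
B * (1/T - 1/T25) = 4093 * -3.341e-05 = -0.1368
Rt = 2200 * exp(-0.1368) = 1918.8 ohm

1918.8 ohm


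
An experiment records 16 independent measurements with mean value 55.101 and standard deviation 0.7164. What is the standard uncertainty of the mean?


The standard uncertainty for Type A evaluation is u = s / sqrt(n).
u = 0.7164 / sqrt(16)
u = 0.7164 / 4.0
u = 0.1791

0.1791


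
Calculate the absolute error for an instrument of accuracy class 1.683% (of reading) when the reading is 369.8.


Absolute error = (accuracy% / 100) * reading.
Error = (1.683 / 100) * 369.8
Error = 0.01683 * 369.8
Error = 6.2237

6.2237


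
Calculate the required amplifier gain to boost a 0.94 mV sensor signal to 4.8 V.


Gain = Vout / Vin (converting to same units).
G = 4.8 V / 0.94 mV
G = 4800.0 mV / 0.94 mV
G = 5106.38

5106.38


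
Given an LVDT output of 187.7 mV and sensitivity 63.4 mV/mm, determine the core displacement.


Displacement = Vout / sensitivity.
d = 187.7 / 63.4
d = 2.961 mm

2.961 mm


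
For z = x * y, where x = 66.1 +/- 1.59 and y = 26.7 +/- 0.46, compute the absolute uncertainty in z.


For a product z = x*y, the relative uncertainty is:
uz/z = sqrt((ux/x)^2 + (uy/y)^2)
Relative uncertainties: ux/x = 1.59/66.1 = 0.024054
uy/y = 0.46/26.7 = 0.017228
z = 66.1 * 26.7 = 1764.9
uz = 1764.9 * sqrt(0.024054^2 + 0.017228^2) = 52.219

52.219


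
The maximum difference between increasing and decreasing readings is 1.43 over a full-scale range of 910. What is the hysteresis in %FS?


Hysteresis = (max difference / full scale) * 100%.
H = (1.43 / 910) * 100
H = 0.157 %FS

0.157 %FS


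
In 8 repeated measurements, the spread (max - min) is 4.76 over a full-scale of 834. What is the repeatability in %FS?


Repeatability = (spread / full scale) * 100%.
R = (4.76 / 834) * 100
R = 0.571 %FS

0.571 %FS


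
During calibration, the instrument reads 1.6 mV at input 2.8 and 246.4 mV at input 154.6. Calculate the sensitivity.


Sensitivity = (y2 - y1) / (x2 - x1).
S = (246.4 - 1.6) / (154.6 - 2.8)
S = 244.8 / 151.8
S = 1.6126 mV/unit

1.6126 mV/unit


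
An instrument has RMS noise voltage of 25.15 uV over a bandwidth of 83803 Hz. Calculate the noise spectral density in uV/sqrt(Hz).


Noise spectral density = Vrms / sqrt(BW).
NSD = 25.15 / sqrt(83803)
NSD = 25.15 / 289.4875
NSD = 0.0869 uV/sqrt(Hz)

0.0869 uV/sqrt(Hz)


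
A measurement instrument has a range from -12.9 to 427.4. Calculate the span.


Span = upper range - lower range.
Span = 427.4 - (-12.9)
Span = 440.3

440.3


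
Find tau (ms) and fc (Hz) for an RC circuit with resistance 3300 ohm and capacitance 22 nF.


Time constant: tau = R * C.
tau = 3300 * 2.20e-08 = 7.26e-05 s
tau = 0.0726 ms
Cutoff frequency: fc = 1 / (2*pi*R*C).
fc = 1 / (2*pi*7.26e-05) = 2192.22 Hz

tau = 0.0726 ms, fc = 2192.22 Hz


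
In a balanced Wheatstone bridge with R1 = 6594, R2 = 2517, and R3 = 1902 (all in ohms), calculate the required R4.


At balance: R1*R4 = R2*R3, so R4 = R2*R3/R1.
R4 = 2517 * 1902 / 6594
R4 = 4787334 / 6594
R4 = 726.01 ohm

726.01 ohm


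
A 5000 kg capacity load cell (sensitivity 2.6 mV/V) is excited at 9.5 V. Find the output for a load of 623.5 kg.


Vout = rated_output * Vex * (load / capacity).
Vout = 2.6 * 9.5 * (623.5 / 5000)
Vout = 2.6 * 9.5 * 0.1247
Vout = 3.08 mV

3.08 mV


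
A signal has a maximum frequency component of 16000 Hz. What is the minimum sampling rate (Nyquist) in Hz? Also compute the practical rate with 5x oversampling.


By Nyquist theorem, fs_min = 2 * fmax.
fs_min = 2 * 16000 = 32000 Hz
Practical rate = 5 * fs_min = 5 * 32000 = 160000 Hz

fs_min = 32000 Hz, fs_practical = 160000 Hz


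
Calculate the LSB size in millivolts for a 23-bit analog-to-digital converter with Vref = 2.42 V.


The resolution (LSB) of an ADC is Vref / 2^n.
LSB = 2.42 / 2^23
LSB = 2.42 / 8388608
LSB = 2.9e-07 V = 0.00028849 mV

0.00028849 mV


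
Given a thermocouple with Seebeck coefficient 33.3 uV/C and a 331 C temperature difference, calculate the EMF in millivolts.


The thermocouple output V = sensitivity * dT.
V = 33.3 uV/C * 331 C
V = 11022.3 uV
V = 11.022 mV

11.022 mV


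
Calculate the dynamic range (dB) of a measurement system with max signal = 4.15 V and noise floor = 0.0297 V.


Dynamic range = 20 * log10(Vmax / Vnoise).
DR = 20 * log10(4.15 / 0.0297)
DR = 20 * log10(139.73)
DR = 42.91 dB

42.91 dB


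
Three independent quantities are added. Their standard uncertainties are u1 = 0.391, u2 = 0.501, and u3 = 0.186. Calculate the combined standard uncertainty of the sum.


For a sum of independent quantities, uc = sqrt(u1^2 + u2^2 + u3^2).
uc = sqrt(0.391^2 + 0.501^2 + 0.186^2)
uc = sqrt(0.152881 + 0.251001 + 0.034596)
uc = 0.6622

0.6622


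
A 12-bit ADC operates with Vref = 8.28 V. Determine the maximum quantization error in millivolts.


The maximum quantization error is +/- LSB/2.
LSB = Vref / 2^n = 8.28 / 4096 = 0.00202148 V
Max error = LSB / 2 = 0.00202148 / 2 = 0.00101074 V
Max error = 1.0107 mV

1.0107 mV


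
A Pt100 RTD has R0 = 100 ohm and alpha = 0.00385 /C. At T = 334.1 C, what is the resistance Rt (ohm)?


The RTD equation: Rt = R0 * (1 + alpha * T).
Rt = 100 * (1 + 0.00385 * 334.1)
Rt = 100 * (1 + 1.286285)
Rt = 100 * 2.286285
Rt = 228.629 ohm

228.629 ohm


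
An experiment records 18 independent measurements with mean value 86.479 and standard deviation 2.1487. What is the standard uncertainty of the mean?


The standard uncertainty for Type A evaluation is u = s / sqrt(n).
u = 2.1487 / sqrt(18)
u = 2.1487 / 4.2426
u = 0.5065

0.5065


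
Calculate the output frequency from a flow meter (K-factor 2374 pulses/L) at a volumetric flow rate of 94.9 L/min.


Frequency = K * Q / 60 (converting L/min to L/s).
f = 2374 * 94.9 / 60
f = 225292.6 / 60
f = 3754.88 Hz

3754.88 Hz


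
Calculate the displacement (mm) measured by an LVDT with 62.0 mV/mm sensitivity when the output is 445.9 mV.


Displacement = Vout / sensitivity.
d = 445.9 / 62.0
d = 7.192 mm

7.192 mm


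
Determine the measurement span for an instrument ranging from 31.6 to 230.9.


Span = upper range - lower range.
Span = 230.9 - (31.6)
Span = 199.3

199.3


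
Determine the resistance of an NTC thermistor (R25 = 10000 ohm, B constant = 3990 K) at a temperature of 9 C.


NTC thermistor equation: Rt = R25 * exp(B * (1/T - 1/T25)).
T in Kelvin: 282.15 K, T25 = 298.15 K
1/T - 1/T25 = 1/282.15 - 1/298.15 = 0.0001902
B * (1/T - 1/T25) = 3990 * 0.0001902 = 0.7589
Rt = 10000 * exp(0.7589) = 21359.0 ohm

21359.0 ohm


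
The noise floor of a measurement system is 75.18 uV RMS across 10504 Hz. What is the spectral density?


Noise spectral density = Vrms / sqrt(BW).
NSD = 75.18 / sqrt(10504)
NSD = 75.18 / 102.489
NSD = 0.7335 uV/sqrt(Hz)

0.7335 uV/sqrt(Hz)


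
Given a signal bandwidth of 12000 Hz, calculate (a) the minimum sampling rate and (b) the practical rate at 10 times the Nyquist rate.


By Nyquist theorem, fs_min = 2 * fmax.
fs_min = 2 * 12000 = 24000 Hz
Practical rate = 10 * fs_min = 10 * 24000 = 240000 Hz

fs_min = 24000 Hz, fs_practical = 240000 Hz


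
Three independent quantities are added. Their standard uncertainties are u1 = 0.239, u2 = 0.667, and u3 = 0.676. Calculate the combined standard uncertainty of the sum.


For a sum of independent quantities, uc = sqrt(u1^2 + u2^2 + u3^2).
uc = sqrt(0.239^2 + 0.667^2 + 0.676^2)
uc = sqrt(0.057121 + 0.444889 + 0.456976)
uc = 0.9793

0.9793


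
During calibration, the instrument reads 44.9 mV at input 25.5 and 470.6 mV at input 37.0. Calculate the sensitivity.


Sensitivity = (y2 - y1) / (x2 - x1).
S = (470.6 - 44.9) / (37.0 - 25.5)
S = 425.7 / 11.5
S = 37.0174 mV/unit

37.0174 mV/unit


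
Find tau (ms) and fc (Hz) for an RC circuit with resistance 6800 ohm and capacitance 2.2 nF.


Time constant: tau = R * C.
tau = 6800 * 2.20e-09 = 1.496e-05 s
tau = 0.015 ms
Cutoff frequency: fc = 1 / (2*pi*R*C).
fc = 1 / (2*pi*1.496e-05) = 10638.7 Hz

tau = 0.015 ms, fc = 10638.7 Hz


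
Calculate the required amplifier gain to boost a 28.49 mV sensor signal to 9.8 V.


Gain = Vout / Vin (converting to same units).
G = 9.8 V / 28.49 mV
G = 9800.0 mV / 28.49 mV
G = 343.98

343.98


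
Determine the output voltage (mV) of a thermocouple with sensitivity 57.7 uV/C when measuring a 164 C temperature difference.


The thermocouple output V = sensitivity * dT.
V = 57.7 uV/C * 164 C
V = 9462.8 uV
V = 9.463 mV

9.463 mV


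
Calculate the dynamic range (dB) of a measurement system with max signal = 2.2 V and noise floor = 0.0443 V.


Dynamic range = 20 * log10(Vmax / Vnoise).
DR = 20 * log10(2.2 / 0.0443)
DR = 20 * log10(49.66)
DR = 33.92 dB

33.92 dB


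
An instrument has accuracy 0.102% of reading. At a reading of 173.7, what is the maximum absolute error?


Absolute error = (accuracy% / 100) * reading.
Error = (0.102 / 100) * 173.7
Error = 0.00102 * 173.7
Error = 0.1772

0.1772


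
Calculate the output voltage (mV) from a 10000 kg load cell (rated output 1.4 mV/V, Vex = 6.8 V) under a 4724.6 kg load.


Vout = rated_output * Vex * (load / capacity).
Vout = 1.4 * 6.8 * (4724.6 / 10000)
Vout = 1.4 * 6.8 * 0.47246
Vout = 4.498 mV

4.498 mV


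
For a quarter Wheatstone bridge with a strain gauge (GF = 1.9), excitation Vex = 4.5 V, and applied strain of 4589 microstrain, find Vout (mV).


Quarter bridge output: Vout = (GF * epsilon * Vex) / 4.
Vout = (1.9 * 4589e-6 * 4.5) / 4
Vout = 0.03923595 / 4 V
Vout = 0.00980899 V = 9.809 mV

9.809 mV


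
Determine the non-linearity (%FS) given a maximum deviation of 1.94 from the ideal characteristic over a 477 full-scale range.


Linearity error = (max deviation / full scale) * 100%.
Linearity = (1.94 / 477) * 100
Linearity = 0.407 %FS

0.407 %FS


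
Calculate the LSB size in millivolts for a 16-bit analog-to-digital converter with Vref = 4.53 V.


The resolution (LSB) of an ADC is Vref / 2^n.
LSB = 4.53 / 2^16
LSB = 4.53 / 65536
LSB = 6.912e-05 V = 0.06912231 mV

0.06912231 mV


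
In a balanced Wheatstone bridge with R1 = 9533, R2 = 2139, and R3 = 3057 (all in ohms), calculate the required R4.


At balance: R1*R4 = R2*R3, so R4 = R2*R3/R1.
R4 = 2139 * 3057 / 9533
R4 = 6538923 / 9533
R4 = 685.92 ohm

685.92 ohm


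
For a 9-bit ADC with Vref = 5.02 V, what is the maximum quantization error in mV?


The maximum quantization error is +/- LSB/2.
LSB = Vref / 2^n = 5.02 / 512 = 0.00980469 V
Max error = LSB / 2 = 0.00980469 / 2 = 0.00490234 V
Max error = 4.9023 mV

4.9023 mV


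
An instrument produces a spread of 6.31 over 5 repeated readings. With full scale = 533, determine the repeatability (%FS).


Repeatability = (spread / full scale) * 100%.
R = (6.31 / 533) * 100
R = 1.184 %FS

1.184 %FS


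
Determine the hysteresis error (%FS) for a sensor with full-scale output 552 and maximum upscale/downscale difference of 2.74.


Hysteresis = (max difference / full scale) * 100%.
H = (2.74 / 552) * 100
H = 0.496 %FS

0.496 %FS


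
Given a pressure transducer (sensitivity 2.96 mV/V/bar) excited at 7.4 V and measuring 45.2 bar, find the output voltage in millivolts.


Output = sensitivity * Vex * P.
Vout = 2.96 * 7.4 * 45.2
Vout = 21.904 * 45.2
Vout = 990.06 mV

990.06 mV


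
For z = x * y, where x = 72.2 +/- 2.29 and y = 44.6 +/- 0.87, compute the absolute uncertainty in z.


For a product z = x*y, the relative uncertainty is:
uz/z = sqrt((ux/x)^2 + (uy/y)^2)
Relative uncertainties: ux/x = 2.29/72.2 = 0.031717
uy/y = 0.87/44.6 = 0.019507
z = 72.2 * 44.6 = 3220.1
uz = 3220.1 * sqrt(0.031717^2 + 0.019507^2) = 119.904

119.904


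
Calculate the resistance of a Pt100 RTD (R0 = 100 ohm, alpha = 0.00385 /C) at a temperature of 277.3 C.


The RTD equation: Rt = R0 * (1 + alpha * T).
Rt = 100 * (1 + 0.00385 * 277.3)
Rt = 100 * (1 + 1.067605)
Rt = 100 * 2.067605
Rt = 206.761 ohm

206.761 ohm


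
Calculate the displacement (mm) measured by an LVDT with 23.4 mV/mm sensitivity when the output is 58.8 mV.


Displacement = Vout / sensitivity.
d = 58.8 / 23.4
d = 2.513 mm

2.513 mm


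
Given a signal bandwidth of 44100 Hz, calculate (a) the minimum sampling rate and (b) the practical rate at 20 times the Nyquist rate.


By Nyquist theorem, fs_min = 2 * fmax.
fs_min = 2 * 44100 = 88200 Hz
Practical rate = 20 * fs_min = 20 * 88200 = 1764000 Hz

fs_min = 88200 Hz, fs_practical = 1764000 Hz


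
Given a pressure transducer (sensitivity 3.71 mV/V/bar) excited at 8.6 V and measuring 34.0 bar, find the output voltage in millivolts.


Output = sensitivity * Vex * P.
Vout = 3.71 * 8.6 * 34.0
Vout = 31.906 * 34.0
Vout = 1084.8 mV

1084.8 mV


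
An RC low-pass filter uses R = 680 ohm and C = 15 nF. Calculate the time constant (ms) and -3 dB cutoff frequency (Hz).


Time constant: tau = R * C.
tau = 680 * 1.50e-08 = 1.02e-05 s
tau = 0.0102 ms
Cutoff frequency: fc = 1 / (2*pi*R*C).
fc = 1 / (2*pi*1.02e-05) = 15603.43 Hz

tau = 0.0102 ms, fc = 15603.43 Hz


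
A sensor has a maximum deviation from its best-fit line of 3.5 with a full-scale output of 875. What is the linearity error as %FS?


Linearity error = (max deviation / full scale) * 100%.
Linearity = (3.5 / 875) * 100
Linearity = 0.4 %FS

0.4 %FS


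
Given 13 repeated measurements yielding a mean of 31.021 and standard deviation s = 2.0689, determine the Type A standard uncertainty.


The standard uncertainty for Type A evaluation is u = s / sqrt(n).
u = 2.0689 / sqrt(13)
u = 2.0689 / 3.6056
u = 0.5738

0.5738


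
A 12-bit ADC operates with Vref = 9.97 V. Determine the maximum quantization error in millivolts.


The maximum quantization error is +/- LSB/2.
LSB = Vref / 2^n = 9.97 / 4096 = 0.00243408 V
Max error = LSB / 2 = 0.00243408 / 2 = 0.00121704 V
Max error = 1.217 mV

1.217 mV


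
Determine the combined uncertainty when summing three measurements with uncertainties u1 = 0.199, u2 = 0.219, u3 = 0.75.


For a sum of independent quantities, uc = sqrt(u1^2 + u2^2 + u3^2).
uc = sqrt(0.199^2 + 0.219^2 + 0.75^2)
uc = sqrt(0.039601 + 0.047961 + 0.5625)
uc = 0.8063

0.8063


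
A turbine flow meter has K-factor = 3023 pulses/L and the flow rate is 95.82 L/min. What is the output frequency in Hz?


Frequency = K * Q / 60 (converting L/min to L/s).
f = 3023 * 95.82 / 60
f = 289663.86 / 60
f = 4827.73 Hz

4827.73 Hz


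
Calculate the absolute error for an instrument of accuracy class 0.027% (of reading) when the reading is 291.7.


Absolute error = (accuracy% / 100) * reading.
Error = (0.027 / 100) * 291.7
Error = 0.00027 * 291.7
Error = 0.0788

0.0788


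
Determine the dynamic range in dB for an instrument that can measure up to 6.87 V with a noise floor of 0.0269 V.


Dynamic range = 20 * log10(Vmax / Vnoise).
DR = 20 * log10(6.87 / 0.0269)
DR = 20 * log10(255.39)
DR = 48.14 dB

48.14 dB


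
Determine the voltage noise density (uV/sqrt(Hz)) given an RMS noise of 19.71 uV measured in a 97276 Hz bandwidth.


Noise spectral density = Vrms / sqrt(BW).
NSD = 19.71 / sqrt(97276)
NSD = 19.71 / 311.891
NSD = 0.0632 uV/sqrt(Hz)

0.0632 uV/sqrt(Hz)


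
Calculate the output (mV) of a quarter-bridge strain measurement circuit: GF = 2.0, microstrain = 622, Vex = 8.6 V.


Quarter bridge output: Vout = (GF * epsilon * Vex) / 4.
Vout = (2.0 * 622e-6 * 8.6) / 4
Vout = 0.0106984 / 4 V
Vout = 0.0026746 V = 2.6746 mV

2.6746 mV


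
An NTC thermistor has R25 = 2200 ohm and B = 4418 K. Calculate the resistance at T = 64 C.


NTC thermistor equation: Rt = R25 * exp(B * (1/T - 1/T25)).
T in Kelvin: 337.15 K, T25 = 298.15 K
1/T - 1/T25 = 1/337.15 - 1/298.15 = -0.00038798
B * (1/T - 1/T25) = 4418 * -0.00038798 = -1.7141
Rt = 2200 * exp(-1.7141) = 396.3 ohm

396.3 ohm


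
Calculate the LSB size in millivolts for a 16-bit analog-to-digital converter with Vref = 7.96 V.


The resolution (LSB) of an ADC is Vref / 2^n.
LSB = 7.96 / 2^16
LSB = 7.96 / 65536
LSB = 0.00012146 V = 0.12145996 mV

0.12145996 mV


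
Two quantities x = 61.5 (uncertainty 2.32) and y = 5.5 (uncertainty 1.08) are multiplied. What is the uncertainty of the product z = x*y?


For a product z = x*y, the relative uncertainty is:
uz/z = sqrt((ux/x)^2 + (uy/y)^2)
Relative uncertainties: ux/x = 2.32/61.5 = 0.037724
uy/y = 1.08/5.5 = 0.196364
z = 61.5 * 5.5 = 338.2
uz = 338.2 * sqrt(0.037724^2 + 0.196364^2) = 67.635

67.635


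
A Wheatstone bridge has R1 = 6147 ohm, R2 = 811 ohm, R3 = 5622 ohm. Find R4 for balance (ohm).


At balance: R1*R4 = R2*R3, so R4 = R2*R3/R1.
R4 = 811 * 5622 / 6147
R4 = 4559442 / 6147
R4 = 741.73 ohm

741.73 ohm


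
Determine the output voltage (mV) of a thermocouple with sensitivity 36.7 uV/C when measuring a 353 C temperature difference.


The thermocouple output V = sensitivity * dT.
V = 36.7 uV/C * 353 C
V = 12955.1 uV
V = 12.955 mV

12.955 mV


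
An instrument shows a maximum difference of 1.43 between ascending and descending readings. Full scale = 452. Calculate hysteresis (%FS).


Hysteresis = (max difference / full scale) * 100%.
H = (1.43 / 452) * 100
H = 0.316 %FS

0.316 %FS


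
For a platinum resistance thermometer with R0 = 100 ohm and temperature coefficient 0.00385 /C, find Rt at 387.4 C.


The RTD equation: Rt = R0 * (1 + alpha * T).
Rt = 100 * (1 + 0.00385 * 387.4)
Rt = 100 * (1 + 1.49149)
Rt = 100 * 2.49149
Rt = 249.149 ohm

249.149 ohm


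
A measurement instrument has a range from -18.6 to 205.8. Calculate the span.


Span = upper range - lower range.
Span = 205.8 - (-18.6)
Span = 224.4

224.4


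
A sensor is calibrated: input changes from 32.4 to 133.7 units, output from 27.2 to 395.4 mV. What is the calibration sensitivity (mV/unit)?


Sensitivity = (y2 - y1) / (x2 - x1).
S = (395.4 - 27.2) / (133.7 - 32.4)
S = 368.2 / 101.3
S = 3.6347 mV/unit

3.6347 mV/unit


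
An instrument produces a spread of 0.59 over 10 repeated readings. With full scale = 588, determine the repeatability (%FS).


Repeatability = (spread / full scale) * 100%.
R = (0.59 / 588) * 100
R = 0.1 %FS

0.1 %FS


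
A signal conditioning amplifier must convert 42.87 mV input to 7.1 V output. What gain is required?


Gain = Vout / Vin (converting to same units).
G = 7.1 V / 42.87 mV
G = 7100.0 mV / 42.87 mV
G = 165.62

165.62


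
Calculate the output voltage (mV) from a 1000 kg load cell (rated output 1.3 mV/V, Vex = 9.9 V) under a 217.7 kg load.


Vout = rated_output * Vex * (load / capacity).
Vout = 1.3 * 9.9 * (217.7 / 1000)
Vout = 1.3 * 9.9 * 0.2177
Vout = 2.802 mV

2.802 mV


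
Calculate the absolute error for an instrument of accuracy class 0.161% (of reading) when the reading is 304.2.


Absolute error = (accuracy% / 100) * reading.
Error = (0.161 / 100) * 304.2
Error = 0.00161 * 304.2
Error = 0.4898

0.4898


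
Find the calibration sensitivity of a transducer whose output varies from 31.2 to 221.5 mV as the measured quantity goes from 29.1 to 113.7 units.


Sensitivity = (y2 - y1) / (x2 - x1).
S = (221.5 - 31.2) / (113.7 - 29.1)
S = 190.3 / 84.6
S = 2.2494 mV/unit

2.2494 mV/unit


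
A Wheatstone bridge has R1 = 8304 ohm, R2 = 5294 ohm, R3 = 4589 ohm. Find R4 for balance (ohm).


At balance: R1*R4 = R2*R3, so R4 = R2*R3/R1.
R4 = 5294 * 4589 / 8304
R4 = 24294166 / 8304
R4 = 2925.6 ohm

2925.6 ohm


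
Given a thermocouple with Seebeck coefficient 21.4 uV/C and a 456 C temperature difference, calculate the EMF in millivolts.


The thermocouple output V = sensitivity * dT.
V = 21.4 uV/C * 456 C
V = 9758.4 uV
V = 9.758 mV

9.758 mV


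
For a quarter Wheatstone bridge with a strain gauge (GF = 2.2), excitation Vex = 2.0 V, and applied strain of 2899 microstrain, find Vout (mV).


Quarter bridge output: Vout = (GF * epsilon * Vex) / 4.
Vout = (2.2 * 2899e-6 * 2.0) / 4
Vout = 0.0127556 / 4 V
Vout = 0.0031889 V = 3.1889 mV

3.1889 mV


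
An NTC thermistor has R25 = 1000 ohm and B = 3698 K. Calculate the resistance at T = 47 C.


NTC thermistor equation: Rt = R25 * exp(B * (1/T - 1/T25)).
T in Kelvin: 320.15 K, T25 = 298.15 K
1/T - 1/T25 = 1/320.15 - 1/298.15 = -0.00023048
B * (1/T - 1/T25) = 3698 * -0.00023048 = -0.8523
Rt = 1000 * exp(-0.8523) = 426.4 ohm

426.4 ohm


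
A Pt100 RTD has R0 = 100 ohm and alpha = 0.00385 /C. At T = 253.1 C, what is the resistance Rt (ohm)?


The RTD equation: Rt = R0 * (1 + alpha * T).
Rt = 100 * (1 + 0.00385 * 253.1)
Rt = 100 * (1 + 0.974435)
Rt = 100 * 1.974435
Rt = 197.444 ohm

197.444 ohm


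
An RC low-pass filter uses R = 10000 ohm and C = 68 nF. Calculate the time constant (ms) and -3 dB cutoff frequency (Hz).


Time constant: tau = R * C.
tau = 10000 * 6.80e-08 = 0.00068 s
tau = 0.68 ms
Cutoff frequency: fc = 1 / (2*pi*R*C).
fc = 1 / (2*pi*0.00068) = 234.05 Hz

tau = 0.68 ms, fc = 234.05 Hz


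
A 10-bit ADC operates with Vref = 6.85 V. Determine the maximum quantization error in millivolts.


The maximum quantization error is +/- LSB/2.
LSB = Vref / 2^n = 6.85 / 1024 = 0.00668945 V
Max error = LSB / 2 = 0.00668945 / 2 = 0.00334473 V
Max error = 3.3447 mV

3.3447 mV


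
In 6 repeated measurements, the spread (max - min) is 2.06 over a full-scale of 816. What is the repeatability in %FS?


Repeatability = (spread / full scale) * 100%.
R = (2.06 / 816) * 100
R = 0.252 %FS

0.252 %FS


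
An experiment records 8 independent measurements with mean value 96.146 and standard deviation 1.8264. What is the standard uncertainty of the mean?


The standard uncertainty for Type A evaluation is u = s / sqrt(n).
u = 1.8264 / sqrt(8)
u = 1.8264 / 2.8284
u = 0.6457

0.6457


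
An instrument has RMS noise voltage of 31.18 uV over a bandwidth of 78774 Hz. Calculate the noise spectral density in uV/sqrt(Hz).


Noise spectral density = Vrms / sqrt(BW).
NSD = 31.18 / sqrt(78774)
NSD = 31.18 / 280.6671
NSD = 0.1111 uV/sqrt(Hz)

0.1111 uV/sqrt(Hz)


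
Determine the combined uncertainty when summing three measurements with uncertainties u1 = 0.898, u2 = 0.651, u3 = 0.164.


For a sum of independent quantities, uc = sqrt(u1^2 + u2^2 + u3^2).
uc = sqrt(0.898^2 + 0.651^2 + 0.164^2)
uc = sqrt(0.806404 + 0.423801 + 0.026896)
uc = 1.1212

1.1212


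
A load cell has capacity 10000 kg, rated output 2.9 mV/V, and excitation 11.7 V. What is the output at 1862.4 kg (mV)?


Vout = rated_output * Vex * (load / capacity).
Vout = 2.9 * 11.7 * (1862.4 / 10000)
Vout = 2.9 * 11.7 * 0.18624
Vout = 6.319 mV

6.319 mV


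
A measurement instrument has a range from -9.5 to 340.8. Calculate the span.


Span = upper range - lower range.
Span = 340.8 - (-9.5)
Span = 350.3

350.3


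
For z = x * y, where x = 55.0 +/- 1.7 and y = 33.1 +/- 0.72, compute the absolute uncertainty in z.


For a product z = x*y, the relative uncertainty is:
uz/z = sqrt((ux/x)^2 + (uy/y)^2)
Relative uncertainties: ux/x = 1.7/55.0 = 0.030909
uy/y = 0.72/33.1 = 0.021752
z = 55.0 * 33.1 = 1820.5
uz = 1820.5 * sqrt(0.030909^2 + 0.021752^2) = 68.808

68.808


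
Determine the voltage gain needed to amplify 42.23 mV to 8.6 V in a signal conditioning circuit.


Gain = Vout / Vin (converting to same units).
G = 8.6 V / 42.23 mV
G = 8600.0 mV / 42.23 mV
G = 203.65

203.65


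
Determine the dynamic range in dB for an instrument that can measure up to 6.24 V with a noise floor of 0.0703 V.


Dynamic range = 20 * log10(Vmax / Vnoise).
DR = 20 * log10(6.24 / 0.0703)
DR = 20 * log10(88.76)
DR = 38.96 dB

38.96 dB


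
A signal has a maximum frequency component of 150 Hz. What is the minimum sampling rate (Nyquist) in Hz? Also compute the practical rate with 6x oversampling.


By Nyquist theorem, fs_min = 2 * fmax.
fs_min = 2 * 150 = 300 Hz
Practical rate = 6 * fs_min = 6 * 300 = 1800 Hz

fs_min = 300 Hz, fs_practical = 1800 Hz


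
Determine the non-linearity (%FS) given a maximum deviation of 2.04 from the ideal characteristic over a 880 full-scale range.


Linearity error = (max deviation / full scale) * 100%.
Linearity = (2.04 / 880) * 100
Linearity = 0.232 %FS

0.232 %FS


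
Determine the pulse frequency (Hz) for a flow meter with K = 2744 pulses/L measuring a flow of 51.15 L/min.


Frequency = K * Q / 60 (converting L/min to L/s).
f = 2744 * 51.15 / 60
f = 140355.6 / 60
f = 2339.26 Hz

2339.26 Hz


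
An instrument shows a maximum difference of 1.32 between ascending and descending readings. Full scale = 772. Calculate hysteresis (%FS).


Hysteresis = (max difference / full scale) * 100%.
H = (1.32 / 772) * 100
H = 0.171 %FS

0.171 %FS


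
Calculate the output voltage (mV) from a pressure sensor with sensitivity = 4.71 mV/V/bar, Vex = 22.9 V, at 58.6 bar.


Output = sensitivity * Vex * P.
Vout = 4.71 * 22.9 * 58.6
Vout = 107.859 * 58.6
Vout = 6320.54 mV

6320.54 mV


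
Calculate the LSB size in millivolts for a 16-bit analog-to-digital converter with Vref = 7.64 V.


The resolution (LSB) of an ADC is Vref / 2^n.
LSB = 7.64 / 2^16
LSB = 7.64 / 65536
LSB = 0.00011658 V = 0.11657715 mV

0.11657715 mV


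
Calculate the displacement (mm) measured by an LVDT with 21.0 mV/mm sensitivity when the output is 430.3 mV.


Displacement = Vout / sensitivity.
d = 430.3 / 21.0
d = 20.49 mm

20.49 mm


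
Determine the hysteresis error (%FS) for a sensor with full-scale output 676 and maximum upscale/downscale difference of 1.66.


Hysteresis = (max difference / full scale) * 100%.
H = (1.66 / 676) * 100
H = 0.246 %FS

0.246 %FS
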